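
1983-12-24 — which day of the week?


Date: December 24, 1983
Anchor: Jan 1, 1983. With p = 1983 - 1 = 1982: (p + p//4 - p//100 + p//400) mod 7 = (1982 + 495 - 19 + 4) mod 7 = 2462 mod 7 = 5 -> Saturday (Mon=0 ... Sun=6)
Days before December (Jan-Nov): 334; offset = 334 + 24 - 1 = 357
Weekday index = (5 + 357) mod 7 = 5

Day of the week: Saturday


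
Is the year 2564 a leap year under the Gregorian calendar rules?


Gregorian leap year rule: divisible by 4, but not by 100, unless also by 400.
2564 is divisible by 4 but not 100 -> leap year

Yes


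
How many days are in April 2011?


April 2011

30 days


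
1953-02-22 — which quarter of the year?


Month: February (month 2)
Q1: Jan-Mar, Q2: Apr-Jun, Q3: Jul-Sep, Q4: Oct-Dec

Q1


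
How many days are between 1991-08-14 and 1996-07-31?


From 1991-08-14 to 1996-07-31
1991-08-14: days before August = 31 + 28 + 31 + 30 + 31 + 30 + 31 = 212 (1991 is not a leap year); day of year = 212 + 14 = 226
1996-07-31: days before July = 31 + 29 + 31 + 30 + 31 + 30 = 182 (1996 is a leap year); day of year = 182 + 31 = 213
Rest of 1991: 365 - 226 = 139
Full years 1992 (366), 1993 (365), 1994 (365), 1995 (365): 1461
Total = 139 + 1461 + 213 = 1813

1813 days


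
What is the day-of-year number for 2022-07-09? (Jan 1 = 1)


Date: July 9, 2022
Days in months 1 through 6: 181
Plus 9 days in July

Day of year: 190


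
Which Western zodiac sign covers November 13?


Date: November 13
Conventional tropical zodiac dates: Scorpio from October 23 onward; Sagittarius starts November 22
November 13 falls within the Scorpio range

Scorpio


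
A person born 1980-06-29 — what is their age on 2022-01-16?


Birth: 1980-06-29
Reference: 2022-01-16
Year difference: 2022 - 1980 = 42
Birthday not yet reached in 2022, subtract 1

41 years old


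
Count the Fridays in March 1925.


March 1925 has 31 days
Anchor: Jan 1, 1925. With p = 1925 - 1 = 1924: (p + p//4 - p//100 + p//400) mod 7 = (1924 + 481 - 19 + 4) mod 7 = 2390 mod 7 = 3 -> Thursday (Mon=0 ... Sun=6)
Days before March (Jan-Feb): 59; March 1 index = (3 + 59) mod 7 = 6 -> Sunday
First Friday is March 6
Fridays: 6, 13, 20, 27

4 Fridays


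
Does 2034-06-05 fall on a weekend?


Anchor: Jan 1, 2034. With p = 2034 - 1 = 2033: (p + p//4 - p//100 + p//400) mod 7 = (2033 + 508 - 20 + 5) mod 7 = 2526 mod 7 = 6 -> Sunday (Mon=0 ... Sun=6)
Day of year: 156; offset = 155
Weekday index = (6 + 155) mod 7 = 0 -> Monday
Weekend days: Saturday, Sunday

No


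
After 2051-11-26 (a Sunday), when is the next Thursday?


Current: Sunday
Target: Thursday
Days ahead: 4

Next Thursday: 2051-11-30


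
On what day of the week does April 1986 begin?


Target: April 1, 1986
Anchor: Jan 1, 1986. With p = 1986 - 1 = 1985: (p + p//4 - p//100 + p//400) mod 7 = (1985 + 496 - 19 + 4) mod 7 = 2466 mod 7 = 2 -> Wednesday (Mon=0 ... Sun=6)
Days before April (Jan-Mar): 90 days
Weekday index = (2 + 90) mod 7 = 1

Tuesday


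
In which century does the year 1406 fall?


Century = (year - 1) // 100 + 1
= (1406 - 1) // 100 + 1
= 1405 // 100 + 1
= 14 + 1

15th century


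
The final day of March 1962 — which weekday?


March 1962 has 31 days
Anchor: Jan 1, 1962. With p = 1962 - 1 = 1961: (p + p//4 - p//100 + p//400) mod 7 = (1961 + 490 - 19 + 4) mod 7 = 2436 mod 7 = 0 -> Monday (Mon=0 ... Sun=6)
Days before March (Jan-Feb): 59; March 1 index = (0 + 59) mod 7 = 3 -> Thursday
Last day offset: 31 - 1 = 30 days
Weekday index = (3 + 30) mod 7 = 5

Saturday, March 31


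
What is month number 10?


Month 10 of 12

October


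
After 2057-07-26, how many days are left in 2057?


Day of year: 207 of 365
Remaining = 365 - 207

158 days


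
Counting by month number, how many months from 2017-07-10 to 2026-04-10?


From July 2017 to April 2026
9 years * 12 = 108 months, minus 3 months = 105

105 months


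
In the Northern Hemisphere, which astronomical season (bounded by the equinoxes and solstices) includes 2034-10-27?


Date: October 27
Astronomical Autumn (approx.; exact equinox/solstice day varies by year): September 22 to December 20
October 27 falls within the Autumn window

Autumn


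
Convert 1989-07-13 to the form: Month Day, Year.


ISO 1989-07-13 parses as year=1989, month=07, day=13
Month 7 -> July

July 13, 1989


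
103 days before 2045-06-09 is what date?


Start: 2045-06-09, subtract 103 days
Back 9 days from June 9 reaches May 31, 2045 -> 94 left
May 2045 has 31 days -> back to April 30, 2045 -> 63 left
April 2045 has 30 days -> back to March 31, 2045 -> 33 left
March 2045 has 31 days -> back to February 28, 2045 -> 2 left
February 2045: 28 - 2 = 26 -> lands on February 26

Result: 2045-02-26


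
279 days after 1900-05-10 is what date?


Start: 1900-05-10, add 279 days
May 1900 has 31 days: 31 - 10 = 21 days to May 31 -> 258 left
June 1900 has 30 days -> 228 left
July 1900 has 31 days -> 197 left
August 1900 has 31 days -> 166 left
September 1900 has 30 days -> 136 left
October 1900 has 31 days -> 105 left
November 1900 has 30 days -> 75 left
December 1900 has 31 days -> 44 left
January 1901 has 31 days -> 13 left
February 1901: 13 <= 28 -> lands on February 13

Result: 1901-02-13


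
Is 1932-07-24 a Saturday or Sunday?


Anchor: Jan 1, 1932. With p = 1932 - 1 = 1931: (p + p//4 - p//100 + p//400) mod 7 = (1931 + 482 - 19 + 4) mod 7 = 2398 mod 7 = 4 -> Friday (Mon=0 ... Sun=6)
Day of year: 206; offset = 205
Weekday index = (4 + 205) mod 7 = 6 -> Sunday
Weekend days: Saturday, Sunday

Yes


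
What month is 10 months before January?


January is month 1
1 - 10 = -9; wrap: -9 + 12 = 3

March


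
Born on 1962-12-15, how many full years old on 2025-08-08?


Birth: 1962-12-15
Reference: 2025-08-08
Year difference: 2025 - 1962 = 63
Birthday not yet reached in 2025, subtract 1

62 years old


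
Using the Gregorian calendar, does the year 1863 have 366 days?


Gregorian leap year rule: divisible by 4, but not by 100, unless also by 400.
1863 is not divisible by 4 -> not a leap year

No


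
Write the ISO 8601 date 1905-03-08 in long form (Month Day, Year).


ISO 1905-03-08 parses as year=1905, month=03, day=08
Month 3 -> March

March 8, 1905


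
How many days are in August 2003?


August 2003

31 days


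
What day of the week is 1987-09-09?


Date: September 9, 1987
Anchor: Jan 1, 1987. With p = 1987 - 1 = 1986: (p + p//4 - p//100 + p//400) mod 7 = (1986 + 496 - 19 + 4) mod 7 = 2467 mod 7 = 3 -> Thursday (Mon=0 ... Sun=6)
Days before September (Jan-Aug): 243; offset = 243 + 9 - 1 = 251
Weekday index = (3 + 251) mod 7 = 2

Day of the week: Wednesday


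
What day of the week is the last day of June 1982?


June 1982 has 30 days
Anchor: Jan 1, 1982. With p = 1982 - 1 = 1981: (p + p//4 - p//100 + p//400) mod 7 = (1981 + 495 - 19 + 4) mod 7 = 2461 mod 7 = 4 -> Friday (Mon=0 ... Sun=6)
Days before June (Jan-May): 151; June 1 index = (4 + 151) mod 7 = 1 -> Tuesday
Last day offset: 30 - 1 = 29 days
Weekday index = (1 + 29) mod 7 = 2

Wednesday, June 30


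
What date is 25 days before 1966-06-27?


Start: 1966-06-27, subtract 25 days
27 - 25 = 2 stays within June 1966

Result: 1966-06-02


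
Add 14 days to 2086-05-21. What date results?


Start: 2086-05-21, add 14 days
May 2086 has 31 days: 31 - 21 = 10 days to May 31 -> 4 left
June 2086: 4 <= 30 -> lands on June 4

Result: 2086-06-04


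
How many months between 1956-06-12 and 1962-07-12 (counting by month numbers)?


From June 1956 to July 1962
6 years * 12 = 72 months, plus 1 month = 73

73 months


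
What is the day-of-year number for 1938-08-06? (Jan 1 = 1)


Date: August 6, 1938
Days in months 1 through 7: 212
Plus 6 days in August

Day of year: 218


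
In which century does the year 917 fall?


Century = (year - 1) // 100 + 1
= (917 - 1) // 100 + 1
= 916 // 100 + 1
= 9 + 1

10th century


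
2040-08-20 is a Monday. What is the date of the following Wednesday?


Current: Monday
Target: Wednesday
Days ahead: 2

Next Wednesday: 2040-08-22


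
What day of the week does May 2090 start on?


Target: May 1, 2090
Anchor: Jan 1, 2090. With p = 2090 - 1 = 2089: (p + p//4 - p//100 + p//400) mod 7 = (2089 + 522 - 20 + 5) mod 7 = 2596 mod 7 = 6 -> Sunday (Mon=0 ... Sun=6)
Days before May (Jan-Apr): 120 days
Weekday index = (6 + 120) mod 7 = 0

Monday


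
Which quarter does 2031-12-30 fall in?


Month: December (month 12)
Q1: Jan-Mar, Q2: Apr-Jun, Q3: Jul-Sep, Q4: Oct-Dec

Q4


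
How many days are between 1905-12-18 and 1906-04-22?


From 1905-12-18 to 1906-04-22
1905-12-18: days before December = 31 + 28 + 31 + 30 + 31 + 30 + 31 + 31 + 30 + 31 + 30 = 334 (1905 is not a leap year); day of year = 334 + 18 = 352
1906-04-22: days before April = 31 + 28 + 31 = 90 (1906 is not a leap year); day of year = 90 + 22 = 112
Rest of 1905: 365 - 352 = 13
Total = 13 + 112 = 125

125 days


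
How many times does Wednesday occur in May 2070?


May 2070 has 31 days
Anchor: Jan 1, 2070. With p = 2070 - 1 = 2069: (p + p//4 - p//100 + p//400) mod 7 = (2069 + 517 - 20 + 5) mod 7 = 2571 mod 7 = 2 -> Wednesday (Mon=0 ... Sun=6)
Days before May (Jan-Apr): 120; May 1 index = (2 + 120) mod 7 = 3 -> Thursday
First Wednesday is May 7
Wednesdays: 7, 14, 21, 28

4 Wednesdays


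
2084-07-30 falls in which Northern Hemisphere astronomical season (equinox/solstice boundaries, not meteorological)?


Date: July 30
Astronomical Summer (approx.; exact equinox/solstice day varies by year): June 21 to September 21
July 30 falls within the Summer window

Summer


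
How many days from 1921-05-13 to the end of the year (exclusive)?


Day of year: 133 of 365
Remaining = 365 - 133

232 days


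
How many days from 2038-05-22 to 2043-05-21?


From 2038-05-22 to 2043-05-21
2038-05-22: days before May = 31 + 28 + 31 + 30 = 120 (2038 is not a leap year); day of year = 120 + 22 = 142
2043-05-21: days before May = 31 + 28 + 31 + 30 = 120 (2043 is not a leap year); day of year = 120 + 21 = 141
Rest of 2038: 365 - 142 = 223
Full years 2039 (365), 2040 (366), 2041 (365), 2042 (365): 1461
Total = 223 + 1461 + 141 = 1825

1825 days


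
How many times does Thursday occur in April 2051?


April 2051 has 30 days
Anchor: Jan 1, 2051. With p = 2051 - 1 = 2050: (p + p//4 - p//100 + p//400) mod 7 = (2050 + 512 - 20 + 5) mod 7 = 2547 mod 7 = 6 -> Sunday (Mon=0 ... Sun=6)
Days before April (Jan-Mar): 90; April 1 index = (6 + 90) mod 7 = 5 -> Saturday
First Thursday is April 6
Thursdays: 6, 13, 20, 27

4 Thursdays


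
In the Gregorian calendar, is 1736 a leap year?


Gregorian leap year rule: divisible by 4, but not by 100, unless also by 400.
1736 is divisible by 4 but not 100 -> leap year

Yes


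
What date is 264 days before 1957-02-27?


Start: 1957-02-27, subtract 264 days
Back 27 days from February 27 reaches January 31, 1957 -> 237 left
January 1957 has 31 days -> back to December 31, 1956 -> 206 left
December 1956 has 31 days -> back to November 30, 1956 -> 175 left
November 1956 has 30 days -> back to October 31, 1956 -> 145 left
October 1956 has 31 days -> back to September 30, 1956 -> 114 left
September 1956 has 30 days -> back to August 31, 1956 -> 84 left
August 1956 has 31 days -> back to July 31, 1956 -> 53 left
July 1956 has 31 days -> back to June 30, 1956 -> 22 left
June 1956: 30 - 22 = 8 -> lands on June 8

Result: 1956-06-08


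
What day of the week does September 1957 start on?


Target: September 1, 1957
Anchor: Jan 1, 1957. With p = 1957 - 1 = 1956: (p + p//4 - p//100 + p//400) mod 7 = (1956 + 489 - 19 + 4) mod 7 = 2430 mod 7 = 1 -> Tuesday (Mon=0 ... Sun=6)
Days before September (Jan-Aug): 243 days
Weekday index = (1 + 243) mod 7 = 6

Sunday


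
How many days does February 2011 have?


February 2011 (leap year: no)

28 days


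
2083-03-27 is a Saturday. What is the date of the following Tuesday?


Current: Saturday
Target: Tuesday
Days ahead: 3

Next Tuesday: 2083-03-30


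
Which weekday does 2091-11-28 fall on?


Date: November 28, 2091
Anchor: Jan 1, 2091. With p = 2091 - 1 = 2090: (p + p//4 - p//100 + p//400) mod 7 = (2090 + 522 - 20 + 5) mod 7 = 2597 mod 7 = 0 -> Monday (Mon=0 ... Sun=6)
Days before November (Jan-Oct): 304; offset = 304 + 28 - 1 = 331
Weekday index = (0 + 331) mod 7 = 2

Day of the week: Wednesday


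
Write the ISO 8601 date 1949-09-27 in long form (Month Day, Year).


ISO 1949-09-27 parses as year=1949, month=09, day=27
Month 9 -> September

September 27, 1949


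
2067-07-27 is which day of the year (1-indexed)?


Date: July 27, 2067
Days in months 1 through 6: 181
Plus 27 days in July

Day of year: 208


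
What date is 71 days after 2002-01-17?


Start: 2002-01-17, add 71 days
January 2002 has 31 days: 31 - 17 = 14 days to January 31 -> 57 left
February 2002 has 28 days -> 29 left
March 2002: 29 <= 31 -> lands on March 29

Result: 2002-03-29


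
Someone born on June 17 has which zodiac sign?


Date: June 17
Conventional tropical zodiac dates: Gemini from May 21 onward; Cancer starts June 21
June 17 falls within the Gemini range

Gemini


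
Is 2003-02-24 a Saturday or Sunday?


Anchor: Jan 1, 2003. With p = 2003 - 1 = 2002: (p + p//4 - p//100 + p//400) mod 7 = (2002 + 500 - 20 + 5) mod 7 = 2487 mod 7 = 2 -> Wednesday (Mon=0 ... Sun=6)
Day of year: 55; offset = 54
Weekday index = (2 + 54) mod 7 = 0 -> Monday
Weekend days: Saturday, Sunday

No


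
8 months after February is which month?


February is month 2
2 + 8 = 10

October


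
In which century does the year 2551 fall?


Century = (year - 1) // 100 + 1
= (2551 - 1) // 100 + 1
= 2550 // 100 + 1
= 25 + 1

26th century


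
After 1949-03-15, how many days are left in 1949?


Day of year: 74 of 365
Remaining = 365 - 74

291 days


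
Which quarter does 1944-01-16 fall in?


Month: January (month 1)
Q1: Jan-Mar, Q2: Apr-Jun, Q3: Jul-Sep, Q4: Oct-Dec

Q1


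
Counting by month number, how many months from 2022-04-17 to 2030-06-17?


From April 2022 to June 2030
8 years * 12 = 96 months, plus 2 months = 98

98 months


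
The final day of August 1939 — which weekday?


August 1939 has 31 days
Anchor: Jan 1, 1939. With p = 1939 - 1 = 1938: (p + p//4 - p//100 + p//400) mod 7 = (1938 + 484 - 19 + 4) mod 7 = 2407 mod 7 = 6 -> Sunday (Mon=0 ... Sun=6)
Days before August (Jan-Jul): 212; August 1 index = (6 + 212) mod 7 = 1 -> Tuesday
Last day offset: 31 - 1 = 30 days
Weekday index = (1 + 30) mod 7 = 3

Thursday, August 31


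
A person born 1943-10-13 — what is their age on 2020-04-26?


Birth: 1943-10-13
Reference: 2020-04-26
Year difference: 2020 - 1943 = 77
Birthday not yet reached in 2020, subtract 1

76 years old


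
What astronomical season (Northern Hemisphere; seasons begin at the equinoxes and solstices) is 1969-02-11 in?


Date: February 11
Astronomical Winter (approx.; exact equinox/solstice day varies by year): December 21 to March 19
February 11 falls within the Winter window

Winter


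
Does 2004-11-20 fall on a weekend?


Anchor: Jan 1, 2004. With p = 2004 - 1 = 2003: (p + p//4 - p//100 + p//400) mod 7 = (2003 + 500 - 20 + 5) mod 7 = 2488 mod 7 = 3 -> Thursday (Mon=0 ... Sun=6)
Day of year: 325; offset = 324
Weekday index = (3 + 324) mod 7 = 5 -> Saturday
Weekend days: Saturday, Sunday

Yes


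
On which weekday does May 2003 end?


May 2003 has 31 days
Anchor: Jan 1, 2003. With p = 2003 - 1 = 2002: (p + p//4 - p//100 + p//400) mod 7 = (2002 + 500 - 20 + 5) mod 7 = 2487 mod 7 = 2 -> Wednesday (Mon=0 ... Sun=6)
Days before May (Jan-Apr): 120; May 1 index = (2 + 120) mod 7 = 3 -> Thursday
Last day offset: 31 - 1 = 30 days
Weekday index = (3 + 30) mod 7 = 5

Saturday, May 31


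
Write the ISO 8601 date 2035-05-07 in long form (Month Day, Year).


ISO 2035-05-07 parses as year=2035, month=05, day=07
Month 5 -> May

May 7, 2035


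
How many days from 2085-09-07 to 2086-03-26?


From 2085-09-07 to 2086-03-26
2085-09-07: days before September = 31 + 28 + 31 + 30 + 31 + 30 + 31 + 31 = 243 (2085 is not a leap year); day of year = 243 + 7 = 250
2086-03-26: days before March = 31 + 28 = 59 (2086 is not a leap year); day of year = 59 + 26 = 85
Rest of 2085: 365 - 250 = 115
Total = 115 + 85 = 200

200 days


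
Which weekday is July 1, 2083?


Target: July 1, 2083
Anchor: Jan 1, 2083. With p = 2083 - 1 = 2082: (p + p//4 - p//100 + p//400) mod 7 = (2082 + 520 - 20 + 5) mod 7 = 2587 mod 7 = 4 -> Friday (Mon=0 ... Sun=6)
Days before July (Jan-Jun): 181 days
Weekday index = (4 + 181) mod 7 = 3

Thursday


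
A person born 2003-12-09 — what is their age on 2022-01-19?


Birth: 2003-12-09
Reference: 2022-01-19
Year difference: 2022 - 2003 = 19
Birthday not yet reached in 2022, subtract 1

18 years old


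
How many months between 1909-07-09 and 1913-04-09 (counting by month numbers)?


From July 1909 to April 1913
4 years * 12 = 48 months, minus 3 months = 45

45 months


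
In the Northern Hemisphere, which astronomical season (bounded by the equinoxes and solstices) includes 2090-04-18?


Date: April 18
Astronomical Spring (approx.; exact equinox/solstice day varies by year): March 20 to June 20
April 18 falls within the Spring window

Spring


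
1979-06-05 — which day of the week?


Date: June 5, 1979
Anchor: Jan 1, 1979. With p = 1979 - 1 = 1978: (p + p//4 - p//100 + p//400) mod 7 = (1978 + 494 - 19 + 4) mod 7 = 2457 mod 7 = 0 -> Monday (Mon=0 ... Sun=6)
Days before June (Jan-May): 151; offset = 151 + 5 - 1 = 155
Weekday index = (0 + 155) mod 7 = 1

Day of the week: Tuesday


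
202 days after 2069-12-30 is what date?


Start: 2069-12-30, add 202 days
December 2069 has 31 days: 31 - 30 = 1 day to December 31 -> 201 left
January 2070 has 31 days -> 170 left
February 2070 has 28 days -> 142 left
March 2070 has 31 days -> 111 left
April 2070 has 30 days -> 81 left
May 2070 has 31 days -> 50 left
June 2070 has 30 days -> 20 left
July 2070: 20 <= 31 -> lands on July 20

Result: 2070-07-20


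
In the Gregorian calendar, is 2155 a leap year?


Gregorian leap year rule: divisible by 4, but not by 100, unless also by 400.
2155 is not divisible by 4 -> not a leap year

No


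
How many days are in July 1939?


July 1939

31 days


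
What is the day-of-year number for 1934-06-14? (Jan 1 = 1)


Date: June 14, 1934
Days in months 1 through 5: 151
Plus 14 days in June

Day of year: 165


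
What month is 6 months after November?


November is month 11
11 + 6 = 17; wrap: 17 - 12 = 5

May


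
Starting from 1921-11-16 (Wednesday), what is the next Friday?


Current: Wednesday
Target: Friday
Days ahead: 2

Next Friday: 1921-11-18


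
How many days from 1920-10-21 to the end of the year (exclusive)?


Day of year: 295 of 366
Remaining = 366 - 295

71 days


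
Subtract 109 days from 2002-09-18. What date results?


Start: 2002-09-18, subtract 109 days
Back 18 days from September 18 reaches August 31, 2002 -> 91 left
August 2002 has 31 days -> back to July 31, 2002 -> 60 left
July 2002 has 31 days -> back to June 30, 2002 -> 29 left
June 2002: 30 - 29 = 1 -> lands on June 1

Result: 2002-06-01


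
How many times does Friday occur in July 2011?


July 2011 has 31 days
Anchor: Jan 1, 2011. With p = 2011 - 1 = 2010: (p + p//4 - p//100 + p//400) mod 7 = (2010 + 502 - 20 + 5) mod 7 = 2497 mod 7 = 5 -> Saturday (Mon=0 ... Sun=6)
Days before July (Jan-Jun): 181; July 1 index = (5 + 181) mod 7 = 4 -> Friday
First Friday is July 1
Fridays: 1, 8, 15, 22, 29

5 Fridays


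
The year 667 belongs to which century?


Century = (year - 1) // 100 + 1
= (667 - 1) // 100 + 1
= 666 // 100 + 1
= 6 + 1

7th century


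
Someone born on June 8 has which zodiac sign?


Date: June 8
Conventional tropical zodiac dates: Gemini from May 21 onward; Cancer starts June 21
June 8 falls within the Gemini range

Gemini


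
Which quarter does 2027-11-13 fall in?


Month: November (month 11)
Q1: Jan-Mar, Q2: Apr-Jun, Q3: Jul-Sep, Q4: Oct-Dec

Q4


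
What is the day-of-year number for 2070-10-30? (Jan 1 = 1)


Date: October 30, 2070
Days in months 1 through 9: 273
Plus 30 days in October

Day of year: 303


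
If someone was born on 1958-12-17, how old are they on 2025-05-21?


Birth: 1958-12-17
Reference: 2025-05-21
Year difference: 2025 - 1958 = 67
Birthday not yet reached in 2025, subtract 1

66 years old


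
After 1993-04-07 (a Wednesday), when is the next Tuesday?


Current: Wednesday
Target: Tuesday
Days ahead: 6

Next Tuesday: 1993-04-13


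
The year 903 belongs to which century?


Century = (year - 1) // 100 + 1
= (903 - 1) // 100 + 1
= 902 // 100 + 1
= 9 + 1

10th century


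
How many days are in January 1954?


January 1954

31 days


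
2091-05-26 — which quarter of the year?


Month: May (month 5)
Q1: Jan-Mar, Q2: Apr-Jun, Q3: Jul-Sep, Q4: Oct-Dec

Q2


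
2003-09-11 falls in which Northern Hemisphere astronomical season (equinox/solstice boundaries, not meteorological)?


Date: September 11
Astronomical Summer (approx.; exact equinox/solstice day varies by year): June 21 to September 21
September 11 falls within the Summer window

Summer


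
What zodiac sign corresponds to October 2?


Date: October 2
Conventional tropical zodiac dates: Libra from September 23 onward; Scorpio starts October 23
October 2 falls within the Libra range

Libra


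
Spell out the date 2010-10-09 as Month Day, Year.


ISO 2010-10-09 parses as year=2010, month=10, day=09
Month 10 -> October

October 9, 2010


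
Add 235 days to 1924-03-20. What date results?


Start: 1924-03-20, add 235 days
March 1924 has 31 days: 31 - 20 = 11 days to March 31 -> 224 left
April 1924 has 30 days -> 194 left
May 1924 has 31 days -> 163 left
June 1924 has 30 days -> 133 left
July 1924 has 31 days -> 102 left
August 1924 has 31 days -> 71 left
September 1924 has 30 days -> 41 left
October 1924 has 31 days -> 10 left
November 1924: 10 <= 30 -> lands on November 10

Result: 1924-11-10


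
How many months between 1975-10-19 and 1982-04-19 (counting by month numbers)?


From October 1975 to April 1982
7 years * 12 = 84 months, minus 6 months = 78

78 months


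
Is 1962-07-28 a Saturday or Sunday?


Anchor: Jan 1, 1962. With p = 1962 - 1 = 1961: (p + p//4 - p//100 + p//400) mod 7 = (1961 + 490 - 19 + 4) mod 7 = 2436 mod 7 = 0 -> Monday (Mon=0 ... Sun=6)
Day of year: 209; offset = 208
Weekday index = (0 + 208) mod 7 = 5 -> Saturday
Weekend days: Saturday, Sunday

Yes


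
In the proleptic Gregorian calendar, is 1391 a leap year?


Gregorian leap year rule: divisible by 4, but not by 100, unless also by 400.
1391 is not divisible by 4 -> not a leap year

No


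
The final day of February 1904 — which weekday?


February 1904 has 29 days
Anchor: Jan 1, 1904. With p = 1904 - 1 = 1903: (p + p//4 - p//100 + p//400) mod 7 = (1903 + 475 - 19 + 4) mod 7 = 2363 mod 7 = 4 -> Friday (Mon=0 ... Sun=6)
Days before February (Jan): 31; February 1 index = (4 + 31) mod 7 = 0 -> Monday
Last day offset: 29 - 1 = 28 days
Weekday index = (0 + 28) mod 7 = 0

Monday, February 29


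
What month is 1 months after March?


March is month 3
3 + 1 = 4

April


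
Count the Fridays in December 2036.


December 2036 has 31 days
Anchor: Jan 1, 2036. With p = 2036 - 1 = 2035: (p + p//4 - p//100 + p//400) mod 7 = (2035 + 508 - 20 + 5) mod 7 = 2528 mod 7 = 1 -> Tuesday (Mon=0 ... Sun=6)
Days before December (Jan-Nov): 335; December 1 index = (1 + 335) mod 7 = 0 -> Monday
First Friday is December 5
Fridays: 5, 12, 19, 26

4 Fridays


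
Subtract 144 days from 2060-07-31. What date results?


Start: 2060-07-31, subtract 144 days
Back 31 days from July 31 reaches June 30, 2060 -> 113 left
June 2060 has 30 days -> back to May 31, 2060 -> 83 left
May 2060 has 31 days -> back to April 30, 2060 -> 52 left
April 2060 has 30 days -> back to March 31, 2060 -> 22 left
March 2060: 31 - 22 = 9 -> lands on March 9

Result: 2060-03-09


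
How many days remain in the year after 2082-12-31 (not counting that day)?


Day of year: 365 of 365
Remaining = 365 - 365

0 days


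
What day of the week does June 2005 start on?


Target: June 1, 2005
Anchor: Jan 1, 2005. With p = 2005 - 1 = 2004: (p + p//4 - p//100 + p//400) mod 7 = (2004 + 501 - 20 + 5) mod 7 = 2490 mod 7 = 5 -> Saturday (Mon=0 ... Sun=6)
Days before June (Jan-May): 151 days
Weekday index = (5 + 151) mod 7 = 2

Wednesday


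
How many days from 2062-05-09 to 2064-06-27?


From 2062-05-09 to 2064-06-27
2062-05-09: days before May = 31 + 28 + 31 + 30 = 120 (2062 is not a leap year); day of year = 120 + 9 = 129
2064-06-27: days before June = 31 + 29 + 31 + 30 + 31 = 152 (2064 is a leap year); day of year = 152 + 27 = 179
Rest of 2062: 365 - 129 = 236
Full years 2063 (365): 365
Total = 236 + 365 + 179 = 780

780 days


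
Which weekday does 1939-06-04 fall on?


Date: June 4, 1939
Anchor: Jan 1, 1939. With p = 1939 - 1 = 1938: (p + p//4 - p//100 + p//400) mod 7 = (1938 + 484 - 19 + 4) mod 7 = 2407 mod 7 = 6 -> Sunday (Mon=0 ... Sun=6)
Days before June (Jan-May): 151; offset = 151 + 4 - 1 = 154
Weekday index = (6 + 154) mod 7 = 6

Day of the week: Sunday


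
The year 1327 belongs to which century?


Century = (year - 1) // 100 + 1
= (1327 - 1) // 100 + 1
= 1326 // 100 + 1
= 13 + 1

14th century


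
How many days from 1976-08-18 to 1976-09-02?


From 1976-08-18 to 1976-09-02
1976-08-18: days before August = 31 + 29 + 31 + 30 + 31 + 30 + 31 = 213 (1976 is a leap year); day of year = 213 + 18 = 231
1976-09-02: days before September = 31 + 29 + 31 + 30 + 31 + 30 + 31 + 31 = 244 (1976 is a leap year); day of year = 244 + 2 = 246
Same year: 246 - 231 = 15

15 days


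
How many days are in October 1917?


October 1917

31 days


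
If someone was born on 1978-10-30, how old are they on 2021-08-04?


Birth: 1978-10-30
Reference: 2021-08-04
Year difference: 2021 - 1978 = 43
Birthday not yet reached in 2021, subtract 1

42 years old


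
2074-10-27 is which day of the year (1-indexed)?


Date: October 27, 2074
Days in months 1 through 9: 273
Plus 27 days in October

Day of year: 300


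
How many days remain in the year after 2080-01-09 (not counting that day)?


Day of year: 9 of 366
Remaining = 366 - 9

357 days


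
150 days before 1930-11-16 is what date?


Start: 1930-11-16, subtract 150 days
Back 16 days from November 16 reaches October 31, 1930 -> 134 left
October 1930 has 31 days -> back to September 30, 1930 -> 103 left
September 1930 has 30 days -> back to August 31, 1930 -> 73 left
August 1930 has 31 days -> back to July 31, 1930 -> 42 left
July 1930 has 31 days -> back to June 30, 1930 -> 11 left
June 1930: 30 - 11 = 19 -> lands on June 19

Result: 1930-06-19


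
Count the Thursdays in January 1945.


January 1945 has 31 days
Anchor: Jan 1, 1945. With p = 1945 - 1 = 1944: (p + p//4 - p//100 + p//400) mod 7 = (1944 + 486 - 19 + 4) mod 7 = 2415 mod 7 = 0 -> Monday (Mon=0 ... Sun=6)
January 1 is the anchor itself -> Monday
First Thursday is January 4
Thursdays: 4, 11, 18, 25

4 Thursdays


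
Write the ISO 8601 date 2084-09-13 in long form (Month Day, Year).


ISO 2084-09-13 parses as year=2084, month=09, day=13
Month 9 -> September

September 13, 2084


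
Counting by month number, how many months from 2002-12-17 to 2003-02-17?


From December 2002 to February 2003
1 year * 12 = 12 months, minus 10 months = 2

2 months


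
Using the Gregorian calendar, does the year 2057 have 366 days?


Gregorian leap year rule: divisible by 4, but not by 100, unless also by 400.
2057 is not divisible by 4 -> not a leap year

No


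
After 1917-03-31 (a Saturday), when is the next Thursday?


Current: Saturday
Target: Thursday
Days ahead: 5

Next Thursday: 1917-04-05


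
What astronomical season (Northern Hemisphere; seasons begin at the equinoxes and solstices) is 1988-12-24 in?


Date: December 24
Astronomical Winter (approx.; exact equinox/solstice day varies by year): December 21 to March 19
December 24 falls within the Winter window

Winter


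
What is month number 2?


Month 2 of 12

February


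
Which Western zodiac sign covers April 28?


Date: April 28
Conventional tropical zodiac dates: Taurus from April 20 onward; Gemini starts May 21
April 28 falls within the Taurus range

Taurus


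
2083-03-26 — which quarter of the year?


Month: March (month 3)
Q1: Jan-Mar, Q2: Apr-Jun, Q3: Jul-Sep, Q4: Oct-Dec

Q1


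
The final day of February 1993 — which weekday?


February 1993 has 28 days
Anchor: Jan 1, 1993. With p = 1993 - 1 = 1992: (p + p//4 - p//100 + p//400) mod 7 = (1992 + 498 - 19 + 4) mod 7 = 2475 mod 7 = 4 -> Friday (Mon=0 ... Sun=6)
Days before February (Jan): 31; February 1 index = (4 + 31) mod 7 = 0 -> Monday
Last day offset: 28 - 1 = 27 days
Weekday index = (0 + 27) mod 7 = 6

Sunday, February 28


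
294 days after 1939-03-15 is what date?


Start: 1939-03-15, add 294 days
March 1939 has 31 days: 31 - 15 = 16 days to March 31 -> 278 left
April 1939 has 30 days -> 248 left
May 1939 has 31 days -> 217 left
June 1939 has 30 days -> 187 left
July 1939 has 31 days -> 156 left
August 1939 has 31 days -> 125 left
September 1939 has 30 days -> 95 left
October 1939 has 31 days -> 64 left
November 1939 has 30 days -> 34 left
December 1939 has 31 days -> 3 left
January 1940: 3 <= 31 -> lands on January 3

Result: 1940-01-03


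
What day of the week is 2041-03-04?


Date: March 4, 2041
Anchor: Jan 1, 2041. With p = 2041 - 1 = 2040: (p + p//4 - p//100 + p//400) mod 7 = (2040 + 510 - 20 + 5) mod 7 = 2535 mod 7 = 1 -> Tuesday (Mon=0 ... Sun=6)
Days before March (Jan-Feb): 59; offset = 59 + 4 - 1 = 62
Weekday index = (1 + 62) mod 7 = 0

Day of the week: Monday


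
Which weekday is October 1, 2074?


Target: October 1, 2074
Anchor: Jan 1, 2074. With p = 2074 - 1 = 2073: (p + p//4 - p//100 + p//400) mod 7 = (2073 + 518 - 20 + 5) mod 7 = 2576 mod 7 = 0 -> Monday (Mon=0 ... Sun=6)
Days before October (Jan-Sep): 273 days
Weekday index = (0 + 273) mod 7 = 0

Monday


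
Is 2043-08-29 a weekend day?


Anchor: Jan 1, 2043. With p = 2043 - 1 = 2042: (p + p//4 - p//100 + p//400) mod 7 = (2042 + 510 - 20 + 5) mod 7 = 2537 mod 7 = 3 -> Thursday (Mon=0 ... Sun=6)
Day of year: 241; offset = 240
Weekday index = (3 + 240) mod 7 = 5 -> Saturday
Weekend days: Saturday, Sunday

Yes


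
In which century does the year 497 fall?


Century = (year - 1) // 100 + 1
= (497 - 1) // 100 + 1
= 496 // 100 + 1
= 4 + 1

5th century


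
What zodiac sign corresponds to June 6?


Date: June 6
Conventional tropical zodiac dates: Gemini from May 21 onward; Cancer starts June 21
June 6 falls within the Gemini range

Gemini


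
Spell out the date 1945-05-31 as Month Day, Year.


ISO 1945-05-31 parses as year=1945, month=05, day=31
Month 5 -> May

May 31, 1945


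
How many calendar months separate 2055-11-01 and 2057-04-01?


From November 2055 to April 2057
2 years * 12 = 24 months, minus 7 months = 17

17 months


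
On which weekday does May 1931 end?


May 1931 has 31 days
Anchor: Jan 1, 1931. With p = 1931 - 1 = 1930: (p + p//4 - p//100 + p//400) mod 7 = (1930 + 482 - 19 + 4) mod 7 = 2397 mod 7 = 3 -> Thursday (Mon=0 ... Sun=6)
Days before May (Jan-Apr): 120; May 1 index = (3 + 120) mod 7 = 4 -> Friday
Last day offset: 31 - 1 = 30 days
Weekday index = (4 + 30) mod 7 = 6

Sunday, May 31


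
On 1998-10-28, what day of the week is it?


Date: October 28, 1998
Anchor: Jan 1, 1998. With p = 1998 - 1 = 1997: (p + p//4 - p//100 + p//400) mod 7 = (1997 + 499 - 19 + 4) mod 7 = 2481 mod 7 = 3 -> Thursday (Mon=0 ... Sun=6)
Days before October (Jan-Sep): 273; offset = 273 + 28 - 1 = 300
Weekday index = (3 + 300) mod 7 = 2

Day of the week: Wednesday


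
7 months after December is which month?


December is month 12
12 + 7 = 19; wrap: 19 - 12 = 7

July


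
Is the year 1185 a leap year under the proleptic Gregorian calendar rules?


Gregorian leap year rule: divisible by 4, but not by 100, unless also by 400.
1185 is not divisible by 4 -> not a leap year

No


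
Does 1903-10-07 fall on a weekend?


Anchor: Jan 1, 1903. With p = 1903 - 1 = 1902: (p + p//4 - p//100 + p//400) mod 7 = (1902 + 475 - 19 + 4) mod 7 = 2362 mod 7 = 3 -> Thursday (Mon=0 ... Sun=6)
Day of year: 280; offset = 279
Weekday index = (3 + 279) mod 7 = 2 -> Wednesday
Weekend days: Saturday, Sunday

No


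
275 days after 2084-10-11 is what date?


Start: 2084-10-11, add 275 days
October 2084 has 31 days: 31 - 11 = 20 days to October 31 -> 255 left
November 2084 has 30 days -> 225 left
December 2084 has 31 days -> 194 left
January 2085 has 31 days -> 163 left
February 2085 has 28 days -> 135 left
March 2085 has 31 days -> 104 left
April 2085 has 30 days -> 74 left
May 2085 has 31 days -> 43 left
June 2085 has 30 days -> 13 left
July 2085: 13 <= 31 -> lands on July 13

Result: 2085-07-13


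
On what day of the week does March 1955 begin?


Target: March 1, 1955
Anchor: Jan 1, 1955. With p = 1955 - 1 = 1954: (p + p//4 - p//100 + p//400) mod 7 = (1954 + 488 - 19 + 4) mod 7 = 2427 mod 7 = 5 -> Saturday (Mon=0 ... Sun=6)
Days before March (Jan-Feb): 59 days
Weekday index = (5 + 59) mod 7 = 1

Tuesday


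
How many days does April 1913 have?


April 1913

30 days


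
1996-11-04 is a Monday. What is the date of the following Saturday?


Current: Monday
Target: Saturday
Days ahead: 5

Next Saturday: 1996-11-09


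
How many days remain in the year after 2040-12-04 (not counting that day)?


Day of year: 339 of 366
Remaining = 366 - 339

27 days


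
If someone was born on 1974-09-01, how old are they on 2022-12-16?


Birth: 1974-09-01
Reference: 2022-12-16
Year difference: 2022 - 1974 = 48

48 years old


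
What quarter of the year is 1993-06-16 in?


Month: June (month 6)
Q1: Jan-Mar, Q2: Apr-Jun, Q3: Jul-Sep, Q4: Oct-Dec

Q2


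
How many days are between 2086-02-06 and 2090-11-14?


From 2086-02-06 to 2090-11-14
2086-02-06: days before February = 31; day of year = 31 + 6 = 37
2090-11-14: days before November = 31 + 28 + 31 + 30 + 31 + 30 + 31 + 31 + 30 + 31 = 304 (2090 is not a leap year); day of year = 304 + 14 = 318
Rest of 2086: 365 - 37 = 328
Full years 2087 (365), 2088 (366), 2089 (365): 1096
Total = 328 + 1096 + 318 = 1742

1742 days


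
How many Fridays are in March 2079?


March 2079 has 31 days
Anchor: Jan 1, 2079. With p = 2079 - 1 = 2078: (p + p//4 - p//100 + p//400) mod 7 = (2078 + 519 - 20 + 5) mod 7 = 2582 mod 7 = 6 -> Sunday (Mon=0 ... Sun=6)
Days before March (Jan-Feb): 59; March 1 index = (6 + 59) mod 7 = 2 -> Wednesday
First Friday is March 3
Fridays: 3, 10, 17, 24, 31

5 Fridays


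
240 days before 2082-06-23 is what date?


Start: 2082-06-23, subtract 240 days
Back 23 days from June 23 reaches May 31, 2082 -> 217 left
May 2082 has 31 days -> back to April 30, 2082 -> 186 left
April 2082 has 30 days -> back to March 31, 2082 -> 156 left
March 2082 has 31 days -> back to February 28, 2082 -> 125 left
February 2082 has 28 days -> back to January 31, 2082 -> 97 left
January 2082 has 31 days -> back to December 31, 2081 -> 66 left
December 2081 has 31 days -> back to November 30, 2081 -> 35 left
November 2081 has 30 days -> back to October 31, 2081 -> 5 left
October 2081: 31 - 5 = 26 -> lands on October 26

Result: 2081-10-26


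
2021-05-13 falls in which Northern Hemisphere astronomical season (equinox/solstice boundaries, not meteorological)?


Date: May 13
Astronomical Spring (approx.; exact equinox/solstice day varies by year): March 20 to June 20
May 13 falls within the Spring window

Spring


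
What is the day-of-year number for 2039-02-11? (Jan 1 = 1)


Date: February 11, 2039
Days in months 1 through 1: 31
Plus 11 days in February

Day of year: 42


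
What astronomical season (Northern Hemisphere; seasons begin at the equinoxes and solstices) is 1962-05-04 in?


Date: May 4
Astronomical Spring (approx.; exact equinox/solstice day varies by year): March 20 to June 20
May 4 falls within the Spring window

Spring


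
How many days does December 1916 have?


December 1916

31 days


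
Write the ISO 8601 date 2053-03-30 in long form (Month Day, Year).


ISO 2053-03-30 parses as year=2053, month=03, day=30
Month 3 -> March

March 30, 2053


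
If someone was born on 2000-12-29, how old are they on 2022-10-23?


Birth: 2000-12-29
Reference: 2022-10-23
Year difference: 2022 - 2000 = 22
Birthday not yet reached in 2022, subtract 1

21 years old


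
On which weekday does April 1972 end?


April 1972 has 30 days
Anchor: Jan 1, 1972. With p = 1972 - 1 = 1971: (p + p//4 - p//100 + p//400) mod 7 = (1971 + 492 - 19 + 4) mod 7 = 2448 mod 7 = 5 -> Saturday (Mon=0 ... Sun=6)
Days before April (Jan-Mar): 91; April 1 index = (5 + 91) mod 7 = 5 -> Saturday
Last day offset: 30 - 1 = 29 days
Weekday index = (5 + 29) mod 7 = 6

Sunday, April 30


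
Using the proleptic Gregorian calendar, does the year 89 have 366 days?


Gregorian leap year rule: divisible by 4, but not by 100, unless also by 400.
89 is not divisible by 4 -> not a leap year

No


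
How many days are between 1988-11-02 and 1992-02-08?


From 1988-11-02 to 1992-02-08
1988-11-02: days before November = 31 + 29 + 31 + 30 + 31 + 30 + 31 + 31 + 30 + 31 = 305 (1988 is a leap year); day of year = 305 + 2 = 307
1992-02-08: days before February = 31; day of year = 31 + 8 = 39
Rest of 1988: 366 - 307 = 59
Full years 1989 (365), 1990 (365), 1991 (365): 1095
Total = 59 + 1095 + 39 = 1193

1193 days


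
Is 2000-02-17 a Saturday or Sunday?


Anchor: Jan 1, 2000. With p = 2000 - 1 = 1999: (p + p//4 - p//100 + p//400) mod 7 = (1999 + 499 - 19 + 4) mod 7 = 2483 mod 7 = 5 -> Saturday (Mon=0 ... Sun=6)
Day of year: 48; offset = 47
Weekday index = (5 + 47) mod 7 = 3 -> Thursday
Weekend days: Saturday, Sunday

No


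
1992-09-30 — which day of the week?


Date: September 30, 1992
Anchor: Jan 1, 1992. With p = 1992 - 1 = 1991: (p + p//4 - p//100 + p//400) mod 7 = (1991 + 497 - 19 + 4) mod 7 = 2473 mod 7 = 2 -> Wednesday (Mon=0 ... Sun=6)
Days before September (Jan-Aug): 244; offset = 244 + 30 - 1 = 273
Weekday index = (2 + 273) mod 7 = 2

Day of the week: Wednesday


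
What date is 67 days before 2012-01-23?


Start: 2012-01-23, subtract 67 days
Back 23 days from January 23 reaches December 31, 2011 -> 44 left
December 2011 has 31 days -> back to November 30, 2011 -> 13 left
November 2011: 30 - 13 = 17 -> lands on November 17

Result: 2011-11-17


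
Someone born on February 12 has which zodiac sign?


Date: February 12
Conventional tropical zodiac dates: Aquarius from January 20 onward; Pisces starts February 19
February 12 falls within the Aquarius range

Aquarius


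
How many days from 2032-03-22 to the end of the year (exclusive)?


Day of year: 82 of 366
Remaining = 366 - 82

284 days


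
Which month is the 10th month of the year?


Month 10 of 12

October


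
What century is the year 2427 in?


Century = (year - 1) // 100 + 1
= (2427 - 1) // 100 + 1
= 2426 // 100 + 1
= 24 + 1

25th century


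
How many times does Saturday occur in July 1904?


July 1904 has 31 days
Anchor: Jan 1, 1904. With p = 1904 - 1 = 1903: (p + p//4 - p//100 + p//400) mod 7 = (1903 + 475 - 19 + 4) mod 7 = 2363 mod 7 = 4 -> Friday (Mon=0 ... Sun=6)
Days before July (Jan-Jun): 182; July 1 index = (4 + 182) mod 7 = 4 -> Friday
First Saturday is July 2
Saturdays: 2, 9, 16, 23, 30

5 Saturdays


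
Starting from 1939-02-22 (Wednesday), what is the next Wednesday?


Current: Wednesday
Target: Wednesday
Days ahead: 7

Next Wednesday: 1939-03-01
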